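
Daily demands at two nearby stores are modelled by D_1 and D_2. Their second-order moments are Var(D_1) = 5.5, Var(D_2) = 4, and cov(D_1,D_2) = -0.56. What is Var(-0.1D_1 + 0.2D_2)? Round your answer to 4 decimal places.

Var(-0.1D_1 + 0.2D_2) = (-0.1)²·Var(D_1) + (0.2)²·Var(D_2) + 2·(-0.1)·(0.2)·cov(D_1,D_2)
= 0.01·5.5 + 0.04·4 + -0.04·-0.56 = 0.2374

0.2374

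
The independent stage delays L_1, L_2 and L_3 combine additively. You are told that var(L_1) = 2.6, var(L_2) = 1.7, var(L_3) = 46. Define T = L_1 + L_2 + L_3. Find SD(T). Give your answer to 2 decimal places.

By independence, var(T) = (1)²var(L_1) + (1)²var(L_2) + (1)²var(L_3)
= (1)²·2.6 + (1)²·1.7 + (1)²·46 = 50.3
SD(T) = √50.3 ≈ 7.09

7.09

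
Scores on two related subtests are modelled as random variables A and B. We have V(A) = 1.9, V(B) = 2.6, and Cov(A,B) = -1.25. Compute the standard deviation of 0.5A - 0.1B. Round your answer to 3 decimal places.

0.791

V(0.5A - 0.1B) = (0.5)²·V(A) + (-0.1)²·V(B) + 2·(0.5)·(-0.1)·Cov(A,B)
= 0.25·1.9 + 0.01·2.6 + -0.1·-1.25 = 0.626
σ(0.5A - 0.1B) = √0.626 ≈ 0.791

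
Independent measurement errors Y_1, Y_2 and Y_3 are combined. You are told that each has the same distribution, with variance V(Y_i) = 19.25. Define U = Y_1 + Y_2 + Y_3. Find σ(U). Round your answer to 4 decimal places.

7.5993

By independence, V(U) = (1)²V(Y_1) + (1)²V(Y_2) + (1)²V(Y_3)
= (1)²·19.25 + (1)²·19.25 + (1)²·19.25 = 57.75
σ(U) = √57.75 ≈ 7.5993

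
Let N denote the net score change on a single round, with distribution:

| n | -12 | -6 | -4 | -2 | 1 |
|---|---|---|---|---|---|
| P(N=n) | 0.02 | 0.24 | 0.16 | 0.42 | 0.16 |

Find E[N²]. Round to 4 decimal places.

E[N²] = (-12)²(0.02) + (-6)²(0.24) + (-4)²(0.16) + (-2)²(0.42) + (1)²(0.16) = 15.92

15.9200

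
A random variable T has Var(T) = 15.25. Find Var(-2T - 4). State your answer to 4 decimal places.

61.0000

Var(-2T - 4) = (-2)²·Var(T) = 4·15.25 = 61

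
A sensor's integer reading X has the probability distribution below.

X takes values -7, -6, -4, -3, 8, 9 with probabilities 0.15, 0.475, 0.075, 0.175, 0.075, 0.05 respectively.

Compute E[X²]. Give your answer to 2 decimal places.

E[X²] = (-7)²(0.15) + (-6)²(0.475) + (-4)²(0.075) + (-3)²(0.175) + (8)²(0.075) + (9)²(0.05) = 36.075

36.08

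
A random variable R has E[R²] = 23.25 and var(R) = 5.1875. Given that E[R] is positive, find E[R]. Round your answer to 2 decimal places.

(E[R])² = E[R²] − var(R) = 23.25 − 5.1875 = 18.0625
E[R] = √18.0625 = 4.25

4.25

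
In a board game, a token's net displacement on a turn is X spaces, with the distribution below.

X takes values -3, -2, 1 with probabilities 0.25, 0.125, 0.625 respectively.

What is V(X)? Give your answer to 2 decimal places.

E[X] = (-3)(0.25) + (-2)(0.125) + (1)(0.625) = -0.375
E[X²] = (-3)²(0.25) + (-2)²(0.125) + (1)²(0.625) = 3.375
V(X) = E[X²] − (E[X])² = 3.375 − (-0.375)² = 3.234375

3.23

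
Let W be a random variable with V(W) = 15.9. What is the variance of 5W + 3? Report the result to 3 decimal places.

397.500

V(5W + 3) = (5)²·V(W) = 25·15.9 = 397.5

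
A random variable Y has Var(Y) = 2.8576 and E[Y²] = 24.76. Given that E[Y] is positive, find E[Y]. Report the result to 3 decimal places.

4.680

(E[Y])² = E[Y²] − Var(Y) = 24.76 − 2.8576 = 21.9024
E[Y] = √21.9024 = 4.68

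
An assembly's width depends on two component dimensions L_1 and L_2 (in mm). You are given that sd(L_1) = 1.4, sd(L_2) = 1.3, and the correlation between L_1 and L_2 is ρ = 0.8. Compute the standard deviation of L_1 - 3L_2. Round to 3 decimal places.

V(L_1) = (1.4)² = 1.96;  V(L_2) = (1.3)² = 1.69
cov(L_1,L_2) = ρ·sd(L_1)·sd(L_2) = 0.8·1.4·1.3 = 1.456
V(L_1 - 3L_2) = (1)²·V(L_1) + (-3)²·V(L_2) + 2·(1)·(-3)·cov(L_1,L_2)
= 1·1.96 + 9·1.69 + -6·1.456 = 8.434
sd(L_1 - 3L_2) = √8.434 ≈ 2.904

2.904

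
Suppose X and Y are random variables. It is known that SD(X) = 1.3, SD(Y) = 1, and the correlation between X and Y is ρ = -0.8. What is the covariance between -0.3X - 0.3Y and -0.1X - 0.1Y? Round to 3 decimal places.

0.018

Var(X) = (1.3)² = 1.69;  Var(Y) = (1)² = 1
cov(X,Y) = ρ·SD(X)·SD(Y) = -0.8·1.3·1 = -1.04
cov(-0.3X - 0.3Y, -0.1X - 0.1Y) = (-0.3)(-0.1)Var(X) + (-0.3)(-0.1)Var(Y) + [(-0.3)(-0.1) + (-0.3)(-0.1)]cov(X,Y)
= 0.03·1.69 + 0.03·1 + 0.06·-1.04 = 0.0183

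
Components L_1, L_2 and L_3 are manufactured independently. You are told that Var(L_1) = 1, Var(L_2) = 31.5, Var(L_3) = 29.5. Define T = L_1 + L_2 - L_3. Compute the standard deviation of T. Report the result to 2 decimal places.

7.87

By independence, Var(T) = (1)²Var(L_1) + (1)²Var(L_2) + (-1)²Var(L_3)
= (1)²·1 + (1)²·31.5 + (-1)²·29.5 = 62
σ(T) = √62 ≈ 7.87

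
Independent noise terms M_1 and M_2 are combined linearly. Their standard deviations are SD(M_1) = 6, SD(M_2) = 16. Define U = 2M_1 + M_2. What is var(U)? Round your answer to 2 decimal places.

var(M_1) = 36, var(M_2) = 256
By independence, var(U) = (2)²var(M_1) + (1)²var(M_2)
= (2)²·36 + (1)²·256 = 400

400.00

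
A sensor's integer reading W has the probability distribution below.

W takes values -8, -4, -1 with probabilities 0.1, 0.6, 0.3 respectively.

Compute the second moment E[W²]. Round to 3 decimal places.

16.300

E[W²] = (-8)²(0.1) + (-4)²(0.6) + (-1)²(0.3) = 16.3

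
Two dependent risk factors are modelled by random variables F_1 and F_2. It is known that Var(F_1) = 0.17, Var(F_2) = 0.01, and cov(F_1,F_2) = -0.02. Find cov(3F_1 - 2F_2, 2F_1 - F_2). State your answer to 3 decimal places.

1.180

cov(3F_1 - 2F_2, 2F_1 - F_2) = (3)(2)Var(F_1) + (-2)(-1)Var(F_2) + [(3)(-1) + (-2)(2)]cov(F_1,F_2)
= 6·0.17 + 2·0.01 + -7·-0.02 = 1.18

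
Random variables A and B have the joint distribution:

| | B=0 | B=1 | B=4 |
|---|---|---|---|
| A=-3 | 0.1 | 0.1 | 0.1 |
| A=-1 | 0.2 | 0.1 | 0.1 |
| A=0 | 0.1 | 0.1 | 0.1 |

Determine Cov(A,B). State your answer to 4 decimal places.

E[A] = -1.3,  E[B] = 1.5
E[AB] = -2
Cov(A,B) = E[AB] − E[A]E[B] = -2 − (-1.3)(1.5) = -0.05

-0.0500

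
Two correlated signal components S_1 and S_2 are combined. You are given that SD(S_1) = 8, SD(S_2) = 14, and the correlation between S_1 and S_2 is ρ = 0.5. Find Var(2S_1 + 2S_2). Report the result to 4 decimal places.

1488.0000

Var(S_1) = (8)² = 64;  Var(S_2) = (14)² = 196
Cov(S_1,S_2) = ρ·SD(S_1)·SD(S_2) = 0.5·8·14 = 56
Var(2S_1 + 2S_2) = (2)²·Var(S_1) + (2)²·Var(S_2) + 2·(2)·(2)·Cov(S_1,S_2)
= 4·64 + 4·196 + 8·56 = 1488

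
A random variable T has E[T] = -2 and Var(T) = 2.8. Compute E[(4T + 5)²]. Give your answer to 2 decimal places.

E[4T + 5] = 4·-2 + 5 = -3
Var(4T + 5) = (4)²·2.8 = 44.8
E[(4T + 5)²] = Var((4T + 5)) + (E[(4T + 5)])² = 44.8 + (-3)² = 53.8

53.80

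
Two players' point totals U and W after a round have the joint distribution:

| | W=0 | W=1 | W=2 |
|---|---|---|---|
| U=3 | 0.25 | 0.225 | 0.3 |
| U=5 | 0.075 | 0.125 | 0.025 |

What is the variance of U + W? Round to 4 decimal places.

1.1475

E[U] = 3.45,  E[W] = 1,  E[UW] = 3.35
Var(U) = 12.6 − (3.45)² = 0.6975;  Var(W) = 1.65 − (1)² = 0.65
Cov(U,W) = 3.35 − (3.45)(1) = -0.1
Var(U + W) = (1)²·0.6975 + (1)²·0.65 + 2·(1)·(1)·-0.1 = 1.1475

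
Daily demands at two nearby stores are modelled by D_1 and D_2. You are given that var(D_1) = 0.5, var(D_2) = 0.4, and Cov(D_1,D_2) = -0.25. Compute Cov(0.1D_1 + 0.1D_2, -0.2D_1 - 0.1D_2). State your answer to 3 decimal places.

-0.007

Cov(0.1D_1 + 0.1D_2, -0.2D_1 - 0.1D_2) = (0.1)(-0.2)var(D_1) + (0.1)(-0.1)var(D_2) + [(0.1)(-0.1) + (0.1)(-0.2)]Cov(D_1,D_2)
= -0.02·0.5 + -0.01·0.4 + -0.03·-0.25 = -0.0065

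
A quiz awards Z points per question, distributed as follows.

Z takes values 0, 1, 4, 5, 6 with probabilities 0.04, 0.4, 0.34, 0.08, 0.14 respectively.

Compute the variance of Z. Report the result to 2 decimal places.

E[Z] = (0)(0.04) + (1)(0.4) + (4)(0.34) + (5)(0.08) + (6)(0.14) = 3
E[Z²] = (0)²(0.04) + (1)²(0.4) + (4)²(0.34) + (5)²(0.08) + (6)²(0.14) = 12.88
V(Z) = E[Z²] − (E[Z])² = 12.88 − (3)² = 3.88

3.88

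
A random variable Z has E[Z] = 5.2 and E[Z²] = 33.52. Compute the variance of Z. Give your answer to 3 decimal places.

Var(Z) = 33.52 − (5.2)² = 6.48

6.480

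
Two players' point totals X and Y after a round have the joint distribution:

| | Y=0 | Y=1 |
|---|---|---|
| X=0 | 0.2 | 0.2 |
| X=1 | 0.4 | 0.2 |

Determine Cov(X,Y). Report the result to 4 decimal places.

E[X] = 0.6,  E[Y] = 0.4
E[XY] = 0.2
Cov(X,Y) = E[XY] − E[X]E[Y] = 0.2 − (0.6)(0.4) = -0.04

-0.0400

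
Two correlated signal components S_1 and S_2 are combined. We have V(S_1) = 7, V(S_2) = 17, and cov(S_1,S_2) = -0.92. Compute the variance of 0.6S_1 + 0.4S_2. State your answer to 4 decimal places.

4.7984

V(0.6S_1 + 0.4S_2) = (0.6)²·V(S_1) + (0.4)²·V(S_2) + 2·(0.6)·(0.4)·cov(S_1,S_2)
= 0.36·7 + 0.16·17 + 0.48·-0.92 = 4.7984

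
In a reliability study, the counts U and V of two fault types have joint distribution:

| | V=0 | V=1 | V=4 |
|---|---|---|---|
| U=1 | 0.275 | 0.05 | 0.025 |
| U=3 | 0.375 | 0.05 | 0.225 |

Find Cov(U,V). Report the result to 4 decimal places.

0.4700

E[U] = 2.3,  E[V] = 1.1
E[UV] = 3
Cov(U,V) = E[UV] − E[U]E[V] = 3 − (2.3)(1.1) = 0.47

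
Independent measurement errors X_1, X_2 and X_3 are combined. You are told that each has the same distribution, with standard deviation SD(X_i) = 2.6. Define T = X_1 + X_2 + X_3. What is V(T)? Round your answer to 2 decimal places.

V(X_i) = (2.6)² = 6.76
By independence, V(T) = (1)²V(X_1) + (1)²V(X_2) + (1)²V(X_3)
= (1)²·6.76 + (1)²·6.76 + (1)²·6.76 = 20.28

20.28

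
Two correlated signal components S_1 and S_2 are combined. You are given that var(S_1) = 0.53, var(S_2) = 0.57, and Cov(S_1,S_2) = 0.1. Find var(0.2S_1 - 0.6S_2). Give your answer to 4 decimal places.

var(0.2S_1 - 0.6S_2) = (0.2)²·var(S_1) + (-0.6)²·var(S_2) + 2·(0.2)·(-0.6)·Cov(S_1,S_2)
= 0.04·0.53 + 0.36·0.57 + -0.24·0.1 = 0.2024

0.2024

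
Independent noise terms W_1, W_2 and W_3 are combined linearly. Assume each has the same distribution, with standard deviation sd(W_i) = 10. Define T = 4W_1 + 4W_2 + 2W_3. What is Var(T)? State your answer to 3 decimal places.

3600.000

Var(W_i) = (10)² = 100
By independence, Var(T) = (4)²Var(W_1) + (4)²Var(W_2) + (2)²Var(W_3)
= (4)²·100 + (4)²·100 + (2)²·100 = 3600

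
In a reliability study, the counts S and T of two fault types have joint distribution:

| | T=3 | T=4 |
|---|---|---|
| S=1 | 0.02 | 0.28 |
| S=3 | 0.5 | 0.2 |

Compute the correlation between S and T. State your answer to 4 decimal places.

-0.5940

E[S] = 2.4,  E[T] = 3.48
E[ST] = 8.08
Cov(S,T) = E[ST] − E[S]E[T] = 8.08 − (2.4)(3.48) = -0.272
V(S) = 0.84,  V(T) = 0.2496
ρ = -0.272 / √(0.84·0.2496) ≈ -0.5940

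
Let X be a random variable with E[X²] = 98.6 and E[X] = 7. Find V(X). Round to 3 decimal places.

49.600

V(X) = 98.6 − (7)² = 49.6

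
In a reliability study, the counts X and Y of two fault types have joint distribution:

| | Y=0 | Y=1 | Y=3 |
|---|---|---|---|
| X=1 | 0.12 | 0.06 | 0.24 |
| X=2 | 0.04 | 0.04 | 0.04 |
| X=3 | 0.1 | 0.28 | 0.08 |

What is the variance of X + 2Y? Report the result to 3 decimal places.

5.558

E[X] = 2.04,  E[Y] = 1.46,  E[XY] = 2.66
V(X) = 5.04 − (2.04)² = 0.8784;  V(Y) = 3.62 − (1.46)² = 1.4884
Cov(X,Y) = 2.66 − (2.04)(1.46) = -0.3184
V(X + 2Y) = (1)²·0.8784 + (2)²·1.4884 + 2·(1)·(2)·-0.3184 = 5.5584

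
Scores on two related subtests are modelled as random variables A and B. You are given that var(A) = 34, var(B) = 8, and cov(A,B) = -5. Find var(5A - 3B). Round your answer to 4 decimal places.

var(5A - 3B) = (5)²·var(A) + (-3)²·var(B) + 2·(5)·(-3)·cov(A,B)
= 25·34 + 9·8 + -30·-5 = 1072

1072.0000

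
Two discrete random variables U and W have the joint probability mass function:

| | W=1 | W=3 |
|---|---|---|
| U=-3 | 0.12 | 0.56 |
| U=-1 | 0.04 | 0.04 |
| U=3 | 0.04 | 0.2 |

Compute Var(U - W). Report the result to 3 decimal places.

E[U] = -1.4,  E[W] = 2.6,  E[UW] = -3.64
Var(U) = 8.36 − (-1.4)² = 6.4;  Var(W) = 7.4 − (2.6)² = 0.64
Cov(U,W) = -3.64 − (-1.4)(2.6) = 0
Var(U - W) = (1)²·6.4 + (-1)²·0.64 + 2·(1)·(-1)·0 = 7.04

7.040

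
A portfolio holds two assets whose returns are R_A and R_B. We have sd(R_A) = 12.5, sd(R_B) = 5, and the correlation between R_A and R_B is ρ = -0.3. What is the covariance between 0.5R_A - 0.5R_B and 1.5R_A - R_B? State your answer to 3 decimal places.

Var(R_A) = (12.5)² = 156.25;  Var(R_B) = (5)² = 25
Cov(R_A,R_B) = ρ·sd(R_A)·sd(R_B) = -0.3·12.5·5 = -18.75
Cov(0.5R_A - 0.5R_B, 1.5R_A - R_B) = (0.5)(1.5)Var(R_A) + (-0.5)(-1)Var(R_B) + [(0.5)(-1) + (-0.5)(1.5)]Cov(R_A,R_B)
= 0.75·156.25 + 0.5·25 + -1.25·-18.75 = 153.125

153.125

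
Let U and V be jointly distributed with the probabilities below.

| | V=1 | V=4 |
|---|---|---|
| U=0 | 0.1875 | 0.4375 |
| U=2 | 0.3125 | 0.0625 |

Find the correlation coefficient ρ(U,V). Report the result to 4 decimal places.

-0.5164

E[U] = 0.75,  E[V] = 2.5
E[UV] = 1.125
cov(U,V) = E[UV] − E[U]E[V] = 1.125 − (0.75)(2.5) = -0.75
Var(U) = 0.9375,  Var(V) = 2.25
ρ = -0.75 / √(0.9375·2.25) ≈ -0.5164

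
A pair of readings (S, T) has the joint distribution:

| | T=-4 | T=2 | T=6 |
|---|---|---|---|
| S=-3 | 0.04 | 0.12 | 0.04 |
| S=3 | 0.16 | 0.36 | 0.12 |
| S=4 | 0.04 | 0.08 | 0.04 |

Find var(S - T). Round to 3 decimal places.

18.240

E[S] = 1.96,  E[T] = 1.36,  E[ST] = 2.4
var(S) = 10.12 − (1.96)² = 6.2784;  var(T) = 13.28 − (1.36)² = 11.4304
Cov(S,T) = 2.4 − (1.96)(1.36) = -0.2656
var(S - T) = (1)²·6.2784 + (-1)²·11.4304 + 2·(1)·(-1)·-0.2656 = 18.24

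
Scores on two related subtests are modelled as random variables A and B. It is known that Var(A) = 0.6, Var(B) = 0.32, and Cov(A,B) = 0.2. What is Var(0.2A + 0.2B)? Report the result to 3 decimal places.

0.053

Var(0.2A + 0.2B) = (0.2)²·Var(A) + (0.2)²·Var(B) + 2·(0.2)·(0.2)·Cov(A,B)
= 0.04·0.6 + 0.04·0.32 + 0.08·0.2 = 0.0528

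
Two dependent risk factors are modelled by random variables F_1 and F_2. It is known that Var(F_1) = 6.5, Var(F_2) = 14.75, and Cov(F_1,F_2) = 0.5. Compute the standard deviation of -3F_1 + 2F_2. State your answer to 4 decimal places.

10.5594

Var(-3F_1 + 2F_2) = (-3)²·Var(F_1) + (2)²·Var(F_2) + 2·(-3)·(2)·Cov(F_1,F_2)
= 9·6.5 + 4·14.75 + -12·0.5 = 111.5
σ(-3F_1 + 2F_2) = √111.5 ≈ 10.5594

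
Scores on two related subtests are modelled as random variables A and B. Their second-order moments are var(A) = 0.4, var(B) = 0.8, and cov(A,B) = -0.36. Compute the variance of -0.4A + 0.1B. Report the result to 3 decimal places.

var(-0.4A + 0.1B) = (-0.4)²·var(A) + (0.1)²·var(B) + 2·(-0.4)·(0.1)·cov(A,B)
= 0.16·0.4 + 0.01·0.8 + -0.08·-0.36 = 0.1008

0.101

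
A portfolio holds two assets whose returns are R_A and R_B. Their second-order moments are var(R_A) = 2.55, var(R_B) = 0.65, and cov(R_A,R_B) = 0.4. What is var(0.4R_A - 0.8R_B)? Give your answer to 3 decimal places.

0.568

var(0.4R_A - 0.8R_B) = (0.4)²·var(R_A) + (-0.8)²·var(R_B) + 2·(0.4)·(-0.8)·cov(R_A,R_B)
= 0.16·2.55 + 0.64·0.65 + -0.64·0.4 = 0.568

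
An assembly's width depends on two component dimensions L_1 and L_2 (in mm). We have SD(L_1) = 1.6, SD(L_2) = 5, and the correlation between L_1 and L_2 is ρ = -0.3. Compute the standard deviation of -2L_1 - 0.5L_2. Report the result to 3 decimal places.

3.419

V(L_1) = (1.6)² = 2.56;  V(L_2) = (5)² = 25
Cov(L_1,L_2) = ρ·SD(L_1)·SD(L_2) = -0.3·1.6·5 = -2.4
V(-2L_1 - 0.5L_2) = (-2)²·V(L_1) + (-0.5)²·V(L_2) + 2·(-2)·(-0.5)·Cov(L_1,L_2)
= 4·2.56 + 0.25·25 + 2·-2.4 = 11.69
SD(-2L_1 - 0.5L_2) = √11.69 ≈ 3.419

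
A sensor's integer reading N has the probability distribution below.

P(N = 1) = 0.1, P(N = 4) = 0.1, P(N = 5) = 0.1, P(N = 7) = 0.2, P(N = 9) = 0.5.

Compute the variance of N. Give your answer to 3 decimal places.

6.890

E[N] = (1)(0.1) + (4)(0.1) + (5)(0.1) + (7)(0.2) + (9)(0.5) = 6.9
E[N²] = (1)²(0.1) + (4)²(0.1) + (5)²(0.1) + (7)²(0.2) + (9)²(0.5) = 54.5
Var(N) = E[N²] − (E[N])² = 54.5 − (6.9)² = 6.89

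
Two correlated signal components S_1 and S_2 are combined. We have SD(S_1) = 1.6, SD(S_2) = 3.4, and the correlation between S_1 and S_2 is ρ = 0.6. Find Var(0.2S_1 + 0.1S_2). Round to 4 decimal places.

Var(S_1) = (1.6)² = 2.56;  Var(S_2) = (3.4)² = 11.56
Cov(S_1,S_2) = ρ·SD(S_1)·SD(S_2) = 0.6·1.6·3.4 = 3.264
Var(0.2S_1 + 0.1S_2) = (0.2)²·Var(S_1) + (0.1)²·Var(S_2) + 2·(0.2)·(0.1)·Cov(S_1,S_2)
= 0.04·2.56 + 0.01·11.56 + 0.04·3.264 = 0.34856

0.3486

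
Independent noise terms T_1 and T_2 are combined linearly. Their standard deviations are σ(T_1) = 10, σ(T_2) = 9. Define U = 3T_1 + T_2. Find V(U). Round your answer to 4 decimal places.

V(T_1) = 100, V(T_2) = 81
By independence, V(U) = (3)²V(T_1) + (1)²V(T_2)
= (3)²·100 + (1)²·81 = 981

981.0000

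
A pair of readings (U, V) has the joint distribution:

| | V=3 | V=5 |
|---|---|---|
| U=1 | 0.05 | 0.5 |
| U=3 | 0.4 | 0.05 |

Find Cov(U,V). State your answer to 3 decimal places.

-0.790

E[U] = 1.9,  E[V] = 4.1
E[UV] = 7
Cov(U,V) = E[UV] − E[U]E[V] = 7 − (1.9)(4.1) = -0.79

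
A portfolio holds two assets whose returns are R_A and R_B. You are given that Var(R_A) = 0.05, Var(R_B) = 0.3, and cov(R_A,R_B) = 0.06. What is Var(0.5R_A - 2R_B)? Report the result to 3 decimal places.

1.093

Var(0.5R_A - 2R_B) = (0.5)²·Var(R_A) + (-2)²·Var(R_B) + 2·(0.5)·(-2)·cov(R_A,R_B)
= 0.25·0.05 + 4·0.3 + -2·0.06 = 1.0925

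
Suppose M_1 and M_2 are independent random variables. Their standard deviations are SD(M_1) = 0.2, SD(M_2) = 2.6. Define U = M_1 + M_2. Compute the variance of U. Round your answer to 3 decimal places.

Var(M_1) = 0.04, Var(M_2) = 6.76
By independence, Var(U) = (1)²Var(M_1) + (1)²Var(M_2)
= (1)²·0.04 + (1)²·6.76 = 6.8

6.800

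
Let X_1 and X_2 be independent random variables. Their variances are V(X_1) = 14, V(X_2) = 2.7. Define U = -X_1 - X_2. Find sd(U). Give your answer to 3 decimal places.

4.087

By independence, V(U) = (-1)²V(X_1) + (-1)²V(X_2)
= (-1)²·14 + (-1)²·2.7 = 16.7
sd(U) = √16.7 ≈ 4.087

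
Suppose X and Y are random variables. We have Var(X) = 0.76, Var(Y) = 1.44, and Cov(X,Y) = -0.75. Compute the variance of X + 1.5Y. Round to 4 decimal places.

1.7500

Var(X + 1.5Y) = (1)²·Var(X) + (1.5)²·Var(Y) + 2·(1)·(1.5)·Cov(X,Y)
= 1·0.76 + 2.25·1.44 + 3·-0.75 = 1.75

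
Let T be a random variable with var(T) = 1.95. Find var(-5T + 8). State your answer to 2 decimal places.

48.75

var(-5T + 8) = (-5)²·var(T) = 25·1.95 = 48.75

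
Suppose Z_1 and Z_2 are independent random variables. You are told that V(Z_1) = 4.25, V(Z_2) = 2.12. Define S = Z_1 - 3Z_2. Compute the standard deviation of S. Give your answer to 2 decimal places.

4.83

By independence, V(S) = (1)²V(Z_1) + (-3)²V(Z_2)
= (1)²·4.25 + (-3)²·2.12 = 23.33
sd(S) = √23.33 ≈ 4.83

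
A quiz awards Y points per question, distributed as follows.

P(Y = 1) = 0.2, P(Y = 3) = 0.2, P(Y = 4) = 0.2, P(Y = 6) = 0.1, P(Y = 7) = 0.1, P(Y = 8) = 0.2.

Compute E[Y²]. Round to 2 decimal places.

26.50

E[Y²] = (1)²(0.2) + (3)²(0.2) + (4)²(0.2) + (6)²(0.1) + (7)²(0.1) + (8)²(0.2) = 26.5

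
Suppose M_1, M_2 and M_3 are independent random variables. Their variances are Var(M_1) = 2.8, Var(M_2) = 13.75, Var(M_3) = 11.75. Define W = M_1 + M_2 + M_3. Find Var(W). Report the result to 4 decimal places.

28.3000

By independence, Var(W) = (1)²Var(M_1) + (1)²Var(M_2) + (1)²Var(M_3)
= (1)²·2.8 + (1)²·13.75 + (1)²·11.75 = 28.3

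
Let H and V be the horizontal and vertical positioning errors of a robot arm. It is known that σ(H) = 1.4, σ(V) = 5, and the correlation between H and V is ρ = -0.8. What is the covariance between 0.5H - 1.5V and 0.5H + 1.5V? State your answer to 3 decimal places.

-55.760

Var(H) = (1.4)² = 1.96;  Var(V) = (5)² = 25
Cov(H,V) = ρ·σ(H)·σ(V) = -0.8·1.4·5 = -5.6
Cov(0.5H - 1.5V, 0.5H + 1.5V) = (0.5)(0.5)Var(H) + (-1.5)(1.5)Var(V) + [(0.5)(1.5) + (-1.5)(0.5)]Cov(H,V)
= 0.25·1.96 + -2.25·25 + 0·-5.6 = -55.76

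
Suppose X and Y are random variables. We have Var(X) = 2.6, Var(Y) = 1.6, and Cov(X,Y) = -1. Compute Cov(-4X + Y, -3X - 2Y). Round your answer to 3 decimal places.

Cov(-4X + Y, -3X - 2Y) = (-4)(-3)Var(X) + (1)(-2)Var(Y) + [(-4)(-2) + (1)(-3)]Cov(X,Y)
= 12·2.6 + -2·1.6 + 5·-1 = 23

23.000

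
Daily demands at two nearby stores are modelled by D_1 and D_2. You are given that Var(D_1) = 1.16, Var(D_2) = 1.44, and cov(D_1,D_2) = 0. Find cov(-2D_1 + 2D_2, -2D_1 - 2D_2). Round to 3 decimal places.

cov(-2D_1 + 2D_2, -2D_1 - 2D_2) = (-2)(-2)Var(D_1) + (2)(-2)Var(D_2) + [(-2)(-2) + (2)(-2)]cov(D_1,D_2)
= 4·1.16 + -4·1.44 + 0·0 = -1.12

-1.120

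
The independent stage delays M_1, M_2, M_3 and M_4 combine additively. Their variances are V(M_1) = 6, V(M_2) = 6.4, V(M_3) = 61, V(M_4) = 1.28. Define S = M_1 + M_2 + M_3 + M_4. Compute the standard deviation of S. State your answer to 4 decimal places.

By independence, V(S) = (1)²V(M_1) + (1)²V(M_2) + (1)²V(M_3) + (1)²V(M_4)
= (1)²·6 + (1)²·6.4 + (1)²·61 + (1)²·1.28 = 74.68
SD(S) = √74.68 ≈ 8.6418

8.6418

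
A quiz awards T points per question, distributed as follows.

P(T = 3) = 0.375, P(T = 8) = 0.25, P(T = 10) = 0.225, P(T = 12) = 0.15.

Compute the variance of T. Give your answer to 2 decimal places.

11.99

E[T] = (3)(0.375) + (8)(0.25) + (10)(0.225) + (12)(0.15) = 7.175
E[T²] = (3)²(0.375) + (8)²(0.25) + (10)²(0.225) + (12)²(0.15) = 63.475
var(T) = E[T²] − (E[T])² = 63.475 − (7.175)² = 11.994375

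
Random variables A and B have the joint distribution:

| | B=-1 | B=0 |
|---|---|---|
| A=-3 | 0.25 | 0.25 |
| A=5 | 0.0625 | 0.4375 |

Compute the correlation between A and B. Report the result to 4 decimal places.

0.4045

E[A] = 1,  E[B] = -0.3125
E[AB] = 0.4375
Cov(A,B) = E[AB] − E[A]E[B] = 0.4375 − (1)(-0.3125) = 0.75
V(A) = 16,  V(B) = 0.21484375
ρ = 0.75 / √(16·0.21484375) ≈ 0.4045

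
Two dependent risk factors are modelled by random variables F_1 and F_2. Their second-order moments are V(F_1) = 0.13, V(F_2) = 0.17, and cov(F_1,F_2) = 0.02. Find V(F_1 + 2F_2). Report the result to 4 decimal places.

V(F_1 + 2F_2) = (1)²·V(F_1) + (2)²·V(F_2) + 2·(1)·(2)·cov(F_1,F_2)
= 1·0.13 + 4·0.17 + 4·0.02 = 0.89

0.8900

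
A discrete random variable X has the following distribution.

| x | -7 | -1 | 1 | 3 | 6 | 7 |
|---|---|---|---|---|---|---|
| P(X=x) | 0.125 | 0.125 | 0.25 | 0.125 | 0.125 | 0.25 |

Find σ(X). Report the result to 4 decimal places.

4.4564

E[X] = (-7)(0.125) + (-1)(0.125) + (1)(0.25) + (3)(0.125) + (6)(0.125) + (7)(0.25) = 2.125
E[X²] = (-7)²(0.125) + (-1)²(0.125) + (1)²(0.25) + (3)²(0.125) + (6)²(0.125) + (7)²(0.25) = 24.375
var(X) = E[X²] − (E[X])² = 24.375 − (2.125)² = 19.859375
σ(X) = √19.859375 ≈ 4.4564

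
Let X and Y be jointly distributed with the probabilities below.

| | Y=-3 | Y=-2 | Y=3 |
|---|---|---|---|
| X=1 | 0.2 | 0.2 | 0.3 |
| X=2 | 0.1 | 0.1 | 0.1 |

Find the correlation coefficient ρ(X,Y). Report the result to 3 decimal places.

-0.088

E[X] = 1.3,  E[Y] = -0.3
E[XY] = -0.5
Cov(X,Y) = E[XY] − E[X]E[Y] = -0.5 − (1.3)(-0.3) = -0.11
V(X) = 0.21,  V(Y) = 7.41
ρ = -0.11 / √(0.21·7.41) ≈ -0.088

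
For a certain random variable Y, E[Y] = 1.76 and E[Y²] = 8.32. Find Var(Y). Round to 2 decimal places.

5.22

Var(Y) = 8.32 − (1.76)² = 5.2224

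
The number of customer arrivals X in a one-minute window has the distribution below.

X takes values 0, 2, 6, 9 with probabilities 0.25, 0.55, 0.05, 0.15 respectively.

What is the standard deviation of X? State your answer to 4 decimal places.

E[X] = (0)(0.25) + (2)(0.55) + (6)(0.05) + (9)(0.15) = 2.75
E[X²] = (0)²(0.25) + (2)²(0.55) + (6)²(0.05) + (9)²(0.15) = 16.15
Var(X) = E[X²] − (E[X])² = 16.15 − (2.75)² = 8.5875
σ(X) = √8.5875 ≈ 2.9304

2.9304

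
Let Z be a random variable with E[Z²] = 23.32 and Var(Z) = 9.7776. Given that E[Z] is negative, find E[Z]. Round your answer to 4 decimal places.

(E[Z])² = E[Z²] − Var(Z) = 23.32 − 9.7776 = 13.5424
E[Z] = −√13.5424 = -3.68

-3.6800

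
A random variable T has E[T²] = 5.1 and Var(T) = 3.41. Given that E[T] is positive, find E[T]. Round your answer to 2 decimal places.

1.30

(E[T])² = E[T²] − Var(T) = 5.1 − 3.41 = 1.69
E[T] = √1.69 = 1.3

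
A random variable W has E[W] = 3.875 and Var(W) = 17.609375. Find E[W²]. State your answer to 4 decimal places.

32.6250

E[W²] = Var(W) + (E[W])² = 17.609375 + (3.875)² = 32.625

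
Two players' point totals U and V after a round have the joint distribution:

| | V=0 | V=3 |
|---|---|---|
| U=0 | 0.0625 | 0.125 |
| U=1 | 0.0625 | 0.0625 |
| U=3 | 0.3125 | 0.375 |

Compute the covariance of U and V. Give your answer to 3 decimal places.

-0.129

E[U] = 2.1875,  E[V] = 1.6875
E[UV] = 3.5625
Cov(U,V) = E[UV] − E[U]E[V] = 3.5625 − (2.1875)(1.6875) = -0.12890625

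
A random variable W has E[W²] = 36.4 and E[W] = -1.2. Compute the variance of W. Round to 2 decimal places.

34.96

V(W) = 36.4 − (-1.2)² = 34.96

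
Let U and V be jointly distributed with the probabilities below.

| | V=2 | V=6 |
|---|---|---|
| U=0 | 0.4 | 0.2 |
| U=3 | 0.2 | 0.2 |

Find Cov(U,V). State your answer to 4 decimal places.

0.4800

E[U] = 1.2,  E[V] = 3.6
E[UV] = 4.8
Cov(U,V) = E[UV] − E[U]E[V] = 4.8 − (1.2)(3.6) = 0.48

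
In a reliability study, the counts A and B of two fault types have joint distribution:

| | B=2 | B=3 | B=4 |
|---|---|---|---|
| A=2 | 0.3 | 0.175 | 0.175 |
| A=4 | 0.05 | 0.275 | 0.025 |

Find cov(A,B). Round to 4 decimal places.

E[A] = 2.7,  E[B] = 2.85
E[AB] = 7.75
cov(A,B) = E[AB] − E[A]E[B] = 7.75 − (2.7)(2.85) = 0.055

0.0550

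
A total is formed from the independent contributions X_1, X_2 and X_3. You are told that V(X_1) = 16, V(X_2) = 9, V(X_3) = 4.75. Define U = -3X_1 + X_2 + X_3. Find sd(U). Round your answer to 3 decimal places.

12.560

By independence, V(U) = (-3)²V(X_1) + (1)²V(X_2) + (1)²V(X_3)
= (-3)²·16 + (1)²·9 + (1)²·4.75 = 157.75
sd(U) = √157.75 ≈ 12.560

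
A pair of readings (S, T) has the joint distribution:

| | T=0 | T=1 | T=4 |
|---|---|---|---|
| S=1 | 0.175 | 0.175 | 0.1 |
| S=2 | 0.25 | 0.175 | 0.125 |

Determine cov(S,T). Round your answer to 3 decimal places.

-0.013

E[S] = 1.55,  E[T] = 1.25
E[ST] = 1.925
cov(S,T) = E[ST] − E[S]E[T] = 1.925 − (1.55)(1.25) = -0.0125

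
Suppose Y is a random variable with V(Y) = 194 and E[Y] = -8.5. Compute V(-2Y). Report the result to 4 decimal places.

776.0000

V(-2Y) = (-2)²·V(Y) = 4·194 = 776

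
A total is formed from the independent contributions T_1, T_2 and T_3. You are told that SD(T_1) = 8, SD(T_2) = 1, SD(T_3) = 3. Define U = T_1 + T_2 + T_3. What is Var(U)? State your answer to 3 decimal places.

Var(T_1) = 64, Var(T_2) = 1, Var(T_3) = 9
By independence, Var(U) = (1)²Var(T_1) + (1)²Var(T_2) + (1)²Var(T_3)
= (1)²·64 + (1)²·1 + (1)²·9 = 74

74.000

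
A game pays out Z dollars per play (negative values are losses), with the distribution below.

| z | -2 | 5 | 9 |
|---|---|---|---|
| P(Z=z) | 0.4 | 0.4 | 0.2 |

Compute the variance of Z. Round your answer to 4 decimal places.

18.8000

E[Z] = (-2)(0.4) + (5)(0.4) + (9)(0.2) = 3
E[Z²] = (-2)²(0.4) + (5)²(0.4) + (9)²(0.2) = 27.8
var(Z) = E[Z²] − (E[Z])² = 27.8 − (3)² = 18.8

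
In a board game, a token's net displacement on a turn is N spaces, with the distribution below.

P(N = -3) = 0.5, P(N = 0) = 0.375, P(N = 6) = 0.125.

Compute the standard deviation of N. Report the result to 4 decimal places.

2.9047

E[N] = (-3)(0.5) + (0)(0.375) + (6)(0.125) = -0.75
E[N²] = (-3)²(0.5) + (0)²(0.375) + (6)²(0.125) = 9
var(N) = E[N²] − (E[N])² = 9 − (-0.75)² = 8.4375
SD(N) = √8.4375 ≈ 2.9047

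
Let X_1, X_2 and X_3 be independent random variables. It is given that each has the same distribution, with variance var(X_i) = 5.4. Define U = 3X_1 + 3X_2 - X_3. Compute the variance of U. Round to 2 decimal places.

By independence, var(U) = (3)²var(X_1) + (3)²var(X_2) + (-1)²var(X_3)
= (3)²·5.4 + (3)²·5.4 + (-1)²·5.4 = 102.6

102.60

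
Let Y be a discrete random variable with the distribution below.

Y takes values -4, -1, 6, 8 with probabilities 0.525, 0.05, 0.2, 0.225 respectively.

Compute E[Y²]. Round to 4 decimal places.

30.0500

E[Y²] = (-4)²(0.525) + (-1)²(0.05) + (6)²(0.2) + (8)²(0.225) = 30.05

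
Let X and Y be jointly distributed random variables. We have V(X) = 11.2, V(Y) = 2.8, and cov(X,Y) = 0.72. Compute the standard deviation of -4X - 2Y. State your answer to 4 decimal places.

V(-4X - 2Y) = (-4)²·V(X) + (-2)²·V(Y) + 2·(-4)·(-2)·cov(X,Y)
= 16·11.2 + 4·2.8 + 16·0.72 = 201.92
SD(-4X - 2Y) = √201.92 ≈ 14.2099

14.2099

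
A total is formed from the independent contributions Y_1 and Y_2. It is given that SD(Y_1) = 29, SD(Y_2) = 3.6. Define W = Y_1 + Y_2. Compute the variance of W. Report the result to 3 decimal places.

853.960

Var(Y_1) = 841, Var(Y_2) = 12.96
By independence, Var(W) = (1)²Var(Y_1) + (1)²Var(Y_2)
= (1)²·841 + (1)²·12.96 = 853.96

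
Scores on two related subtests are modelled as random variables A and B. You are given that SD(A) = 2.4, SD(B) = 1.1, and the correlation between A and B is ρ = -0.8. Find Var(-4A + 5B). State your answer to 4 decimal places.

206.8900

Var(A) = (2.4)² = 5.76;  Var(B) = (1.1)² = 1.21
cov(A,B) = ρ·SD(A)·SD(B) = -0.8·2.4·1.1 = -2.112
Var(-4A + 5B) = (-4)²·Var(A) + (5)²·Var(B) + 2·(-4)·(5)·cov(A,B)
= 16·5.76 + 25·1.21 + -40·-2.112 = 206.89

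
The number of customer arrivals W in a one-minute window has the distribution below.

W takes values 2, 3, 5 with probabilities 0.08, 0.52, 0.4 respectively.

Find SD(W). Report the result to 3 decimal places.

1.078

E[W] = (2)(0.08) + (3)(0.52) + (5)(0.4) = 3.72
E[W²] = (2)²(0.08) + (3)²(0.52) + (5)²(0.4) = 15
Var(W) = E[W²] − (E[W])² = 15 − (3.72)² = 1.1616
SD(W) = √1.1616 ≈ 1.078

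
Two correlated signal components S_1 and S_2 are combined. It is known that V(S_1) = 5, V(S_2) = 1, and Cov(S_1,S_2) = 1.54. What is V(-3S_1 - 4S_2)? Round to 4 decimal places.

97.9600

V(-3S_1 - 4S_2) = (-3)²·V(S_1) + (-4)²·V(S_2) + 2·(-3)·(-4)·Cov(S_1,S_2)
= 9·5 + 16·1 + 24·1.54 = 97.96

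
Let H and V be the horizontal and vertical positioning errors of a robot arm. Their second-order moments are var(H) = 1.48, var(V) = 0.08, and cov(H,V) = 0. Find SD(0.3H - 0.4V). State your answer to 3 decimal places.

0.382

var(0.3H - 0.4V) = (0.3)²·var(H) + (-0.4)²·var(V) + 2·(0.3)·(-0.4)·cov(H,V)
= 0.09·1.48 + 0.16·0.08 + -0.24·0 = 0.146
SD(0.3H - 0.4V) = √0.146 ≈ 0.382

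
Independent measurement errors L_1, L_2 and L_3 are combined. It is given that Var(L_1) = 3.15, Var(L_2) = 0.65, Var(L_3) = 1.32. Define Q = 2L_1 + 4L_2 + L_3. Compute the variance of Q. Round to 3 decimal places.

By independence, Var(Q) = (2)²Var(L_1) + (4)²Var(L_2) + (1)²Var(L_3)
= (2)²·3.15 + (4)²·0.65 + (1)²·1.32 = 24.32

24.320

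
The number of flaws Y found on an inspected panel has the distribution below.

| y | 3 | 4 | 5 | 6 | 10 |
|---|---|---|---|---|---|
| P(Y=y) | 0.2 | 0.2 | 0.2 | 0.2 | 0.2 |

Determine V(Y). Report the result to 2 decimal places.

E[Y] = (3)(0.2) + (4)(0.2) + (5)(0.2) + (6)(0.2) + (10)(0.2) = 5.6
E[Y²] = (3)²(0.2) + (4)²(0.2) + (5)²(0.2) + (6)²(0.2) + (10)²(0.2) = 37.2
V(Y) = E[Y²] − (E[Y])² = 37.2 − (5.6)² = 5.84

5.84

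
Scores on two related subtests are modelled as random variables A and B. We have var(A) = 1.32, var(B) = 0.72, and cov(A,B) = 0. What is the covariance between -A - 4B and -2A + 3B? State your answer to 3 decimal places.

-6.000

cov(-A - 4B, -2A + 3B) = (-1)(-2)var(A) + (-4)(3)var(B) + [(-1)(3) + (-4)(-2)]cov(A,B)
= 2·1.32 + -12·0.72 + 5·0 = -6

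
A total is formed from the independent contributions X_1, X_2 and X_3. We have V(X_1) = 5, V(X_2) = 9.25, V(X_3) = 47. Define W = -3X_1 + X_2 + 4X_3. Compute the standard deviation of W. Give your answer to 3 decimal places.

28.395

By independence, V(W) = (-3)²V(X_1) + (1)²V(X_2) + (4)²V(X_3)
= (-3)²·5 + (1)²·9.25 + (4)²·47 = 806.25
SD(W) = √806.25 ≈ 28.395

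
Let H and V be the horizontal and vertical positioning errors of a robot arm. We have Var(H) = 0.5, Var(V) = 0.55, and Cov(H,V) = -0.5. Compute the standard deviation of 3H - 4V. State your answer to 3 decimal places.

5.030

Var(3H - 4V) = (3)²·Var(H) + (-4)²·Var(V) + 2·(3)·(-4)·Cov(H,V)
= 9·0.5 + 16·0.55 + -24·-0.5 = 25.3
SD(3H - 4V) = √25.3 ≈ 5.030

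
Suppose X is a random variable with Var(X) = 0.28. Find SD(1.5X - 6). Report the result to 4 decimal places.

0.7937

Var(1.5X - 6) = (1.5)²·0.28 = 0.63
SD(1.5X - 6) = √0.63 ≈ 0.7937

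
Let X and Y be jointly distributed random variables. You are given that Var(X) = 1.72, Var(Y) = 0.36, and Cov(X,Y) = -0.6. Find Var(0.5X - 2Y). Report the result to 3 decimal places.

Var(0.5X - 2Y) = (0.5)²·Var(X) + (-2)²·Var(Y) + 2·(0.5)·(-2)·Cov(X,Y)
= 0.25·1.72 + 4·0.36 + -2·-0.6 = 3.07

3.070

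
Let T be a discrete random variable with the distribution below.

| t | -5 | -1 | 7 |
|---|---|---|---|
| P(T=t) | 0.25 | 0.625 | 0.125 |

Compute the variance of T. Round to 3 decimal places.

12.000

E[T] = (-5)(0.25) + (-1)(0.625) + (7)(0.125) = -1
E[T²] = (-5)²(0.25) + (-1)²(0.625) + (7)²(0.125) = 13
V(T) = E[T²] − (E[T])² = 13 − (-1)² = 12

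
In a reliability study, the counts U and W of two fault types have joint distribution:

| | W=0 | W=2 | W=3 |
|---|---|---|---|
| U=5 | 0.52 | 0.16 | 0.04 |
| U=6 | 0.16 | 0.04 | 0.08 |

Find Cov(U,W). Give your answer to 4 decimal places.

0.1072

E[U] = 5.28,  E[W] = 0.76
E[UW] = 4.12
Cov(U,W) = E[UW] − E[U]E[W] = 4.12 − (5.28)(0.76) = 0.1072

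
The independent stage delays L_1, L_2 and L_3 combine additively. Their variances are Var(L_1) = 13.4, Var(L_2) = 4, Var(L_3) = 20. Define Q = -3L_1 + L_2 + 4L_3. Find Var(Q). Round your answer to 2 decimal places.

By independence, Var(Q) = (-3)²Var(L_1) + (1)²Var(L_2) + (4)²Var(L_3)
= (-3)²·13.4 + (1)²·4 + (4)²·20 = 444.6

444.60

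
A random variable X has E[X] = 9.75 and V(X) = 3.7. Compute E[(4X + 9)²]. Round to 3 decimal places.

E[4X + 9] = 4·9.75 + 9 = 48
V(4X + 9) = (4)²·3.7 = 59.2
E[(4X + 9)²] = V((4X + 9)) + (E[(4X + 9)])² = 59.2 + (48)² = 2363.2

2363.200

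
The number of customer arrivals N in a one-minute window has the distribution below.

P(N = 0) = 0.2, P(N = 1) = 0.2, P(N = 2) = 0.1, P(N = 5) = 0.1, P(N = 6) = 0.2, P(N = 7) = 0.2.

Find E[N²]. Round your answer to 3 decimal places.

20.100

E[N²] = (0)²(0.2) + (1)²(0.2) + (2)²(0.1) + (5)²(0.1) + (6)²(0.2) + (7)²(0.2) = 20.1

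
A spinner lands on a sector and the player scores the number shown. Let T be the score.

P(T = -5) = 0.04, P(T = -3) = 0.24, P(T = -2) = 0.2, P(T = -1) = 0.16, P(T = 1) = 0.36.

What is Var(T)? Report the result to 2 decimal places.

3.23

E[T] = (-5)(0.04) + (-3)(0.24) + (-2)(0.2) + (-1)(0.16) + (1)(0.36) = -1.12
E[T²] = (-5)²(0.04) + (-3)²(0.24) + (-2)²(0.2) + (-1)²(0.16) + (1)²(0.36) = 4.48
Var(T) = E[T²] − (E[T])² = 4.48 − (-1.12)² = 3.2256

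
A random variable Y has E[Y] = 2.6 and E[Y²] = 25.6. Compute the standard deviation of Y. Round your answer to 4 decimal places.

Var(Y) = 25.6 − (2.6)² = 18.84
σ(Y) = √18.84 ≈ 4.3405

4.3405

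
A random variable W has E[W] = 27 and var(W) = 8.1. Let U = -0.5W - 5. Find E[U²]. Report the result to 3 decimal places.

344.275

E[-0.5W - 5] = -0.5·27 − 5 = -18.5
var(-0.5W - 5) = (-0.5)²·8.1 = 2.025
E[U²] = var(U) + (E[U])² = 2.025 + (-18.5)² = 344.275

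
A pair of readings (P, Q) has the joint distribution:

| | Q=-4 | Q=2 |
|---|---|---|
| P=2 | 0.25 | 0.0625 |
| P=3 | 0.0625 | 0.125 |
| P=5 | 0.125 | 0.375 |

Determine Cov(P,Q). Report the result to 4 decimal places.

1.8047

E[P] = 3.6875,  E[Q] = -0.625
E[PQ] = -0.5
Cov(P,Q) = E[PQ] − E[P]E[Q] = -0.5 − (3.6875)(-0.625) = 1.8046875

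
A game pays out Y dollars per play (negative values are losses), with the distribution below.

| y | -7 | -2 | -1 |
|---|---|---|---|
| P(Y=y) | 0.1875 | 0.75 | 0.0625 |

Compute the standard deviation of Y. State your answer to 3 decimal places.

1.996

E[Y] = (-7)(0.1875) + (-2)(0.75) + (-1)(0.0625) = -2.875
E[Y²] = (-7)²(0.1875) + (-2)²(0.75) + (-1)²(0.0625) = 12.25
var(Y) = E[Y²] − (E[Y])² = 12.25 − (-2.875)² = 3.984375
SD(Y) = √3.984375 ≈ 1.996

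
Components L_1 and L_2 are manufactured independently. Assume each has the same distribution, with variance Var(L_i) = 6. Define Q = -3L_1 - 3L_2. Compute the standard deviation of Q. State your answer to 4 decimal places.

10.3923

By independence, Var(Q) = (-3)²Var(L_1) + (-3)²Var(L_2)
= (-3)²·6 + (-3)²·6 = 108
sd(Q) = √108 ≈ 10.3923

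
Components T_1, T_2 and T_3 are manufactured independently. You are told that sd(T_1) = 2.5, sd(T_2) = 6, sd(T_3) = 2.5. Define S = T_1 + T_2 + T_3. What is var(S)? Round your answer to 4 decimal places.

var(T_1) = 6.25, var(T_2) = 36, var(T_3) = 6.25
By independence, var(S) = (1)²var(T_1) + (1)²var(T_2) + (1)²var(T_3)
= (1)²·6.25 + (1)²·36 + (1)²·6.25 = 48.5

48.5000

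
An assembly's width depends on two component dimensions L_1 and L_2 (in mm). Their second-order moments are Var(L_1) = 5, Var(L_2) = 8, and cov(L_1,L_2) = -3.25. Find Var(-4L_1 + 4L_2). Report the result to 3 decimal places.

Var(-4L_1 + 4L_2) = (-4)²·Var(L_1) + (4)²·Var(L_2) + 2·(-4)·(4)·cov(L_1,L_2)
= 16·5 + 16·8 + -32·-3.25 = 312

312.000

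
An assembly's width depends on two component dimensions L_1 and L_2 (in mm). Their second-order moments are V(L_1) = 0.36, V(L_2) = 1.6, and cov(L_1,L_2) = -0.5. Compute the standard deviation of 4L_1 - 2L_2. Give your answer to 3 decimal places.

V(4L_1 - 2L_2) = (4)²·V(L_1) + (-2)²·V(L_2) + 2·(4)·(-2)·cov(L_1,L_2)
= 16·0.36 + 4·1.6 + -16·-0.5 = 20.16
SD(4L_1 - 2L_2) = √20.16 ≈ 4.490

4.490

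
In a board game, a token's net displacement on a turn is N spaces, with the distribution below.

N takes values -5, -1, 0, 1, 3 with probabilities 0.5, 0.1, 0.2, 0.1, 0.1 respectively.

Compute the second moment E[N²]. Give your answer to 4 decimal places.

E[N²] = (-5)²(0.5) + (-1)²(0.1) + (0)²(0.2) + (1)²(0.1) + (3)²(0.1) = 13.6

13.6000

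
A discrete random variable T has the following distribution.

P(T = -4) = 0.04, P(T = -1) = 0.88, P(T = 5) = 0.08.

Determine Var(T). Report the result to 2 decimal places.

3.11

E[T] = (-4)(0.04) + (-1)(0.88) + (5)(0.08) = -0.64
E[T²] = (-4)²(0.04) + (-1)²(0.88) + (5)²(0.08) = 3.52
Var(T) = E[T²] − (E[T])² = 3.52 − (-0.64)² = 3.1104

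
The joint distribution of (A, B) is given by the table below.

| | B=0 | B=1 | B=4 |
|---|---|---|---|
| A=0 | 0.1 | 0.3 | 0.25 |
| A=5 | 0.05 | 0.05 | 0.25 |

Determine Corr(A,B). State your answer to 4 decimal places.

0.2837

E[A] = 1.75,  E[B] = 2.35
E[AB] = 5.25
cov(A,B) = E[AB] − E[A]E[B] = 5.25 − (1.75)(2.35) = 1.1375
Var(A) = 5.6875,  Var(B) = 2.8275
ρ = 1.1375 / √(5.6875·2.8275) ≈ 0.2837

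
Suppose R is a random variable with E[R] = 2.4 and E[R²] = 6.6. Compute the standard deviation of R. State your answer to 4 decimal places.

V(R) = 6.6 − (2.4)² = 0.84
σ(R) = √0.84 ≈ 0.9165

0.9165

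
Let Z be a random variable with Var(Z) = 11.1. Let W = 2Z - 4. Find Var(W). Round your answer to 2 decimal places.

44.40

Var(2Z - 4) = (2)²·Var(Z) = 4·11.1 = 44.4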